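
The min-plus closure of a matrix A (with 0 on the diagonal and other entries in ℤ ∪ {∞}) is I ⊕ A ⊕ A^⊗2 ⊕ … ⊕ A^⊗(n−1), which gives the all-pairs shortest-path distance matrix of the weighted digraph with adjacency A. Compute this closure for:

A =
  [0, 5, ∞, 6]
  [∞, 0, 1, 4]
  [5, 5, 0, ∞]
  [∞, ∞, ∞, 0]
Closure =
  [0, 5, 6, 6]
  [6, 0, 1, 4]
  [5, 5, 0, 9]
  [∞, ∞, ∞, 0]

This is the Floyd-Warshall all-pairs shortest-path computation. For each intermediate vertex k = 0, 1, …, 3, update dist[i][j] ← min(dist[i][j], dist[i][k] + dist[k][j]). The final matrix gives, for each (i, j), the minimum total weight of any directed path from i to j (possibly empty when i = j).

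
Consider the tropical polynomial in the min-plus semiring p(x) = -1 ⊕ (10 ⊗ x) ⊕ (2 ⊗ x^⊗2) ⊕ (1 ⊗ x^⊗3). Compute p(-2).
p(-2) = -5

A tropical monomial a ⊗ x^⊗i evaluates to a + i · x. Evaluating each term at x = -2:
  Term 0 contributes -1 + 0 · -2 = -1
  Term 1 contributes 10 + 1 · -2 = 8
  Term 2 contributes 2 + 2 · -2 = -2
  Term 3 contributes 1 + 3 · -2 = -5
p(-2) = ⊕ of these = min[-1, 8, -2, -5] = -5.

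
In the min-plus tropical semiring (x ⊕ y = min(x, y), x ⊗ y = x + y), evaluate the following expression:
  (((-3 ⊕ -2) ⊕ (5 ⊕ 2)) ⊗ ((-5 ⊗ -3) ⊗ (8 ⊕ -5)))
(((-3 ⊕ -2) ⊕ (5 ⊕ 2)) ⊗ ((-5 ⊗ -3) ⊗ (8 ⊕ -5))) = -16

Expand innermost to outermost. Recall ⊕ takes the minimum of its arguments and ⊗ takes their sum. Working out the expression (((-3 ⊕ -2) ⊕ (5 ⊕ 2)) ⊗ ((-5 ⊗ -3) ⊗ (8 ⊕ -5))) gives -16.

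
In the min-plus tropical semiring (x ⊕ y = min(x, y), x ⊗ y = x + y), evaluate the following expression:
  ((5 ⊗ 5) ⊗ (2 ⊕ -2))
((5 ⊗ 5) ⊗ (2 ⊕ -2)) = 8

Expand innermost to outermost. Recall ⊕ takes the minimum of its arguments and ⊗ takes their sum. Working out the expression ((5 ⊗ 5) ⊗ (2 ⊕ -2)) gives 8.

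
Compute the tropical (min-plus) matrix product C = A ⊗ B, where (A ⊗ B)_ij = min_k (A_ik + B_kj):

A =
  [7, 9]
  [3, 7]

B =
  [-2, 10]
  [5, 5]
A ⊗ B =
  [5, 14]
  [1, 12]

Apply the min-plus product entry-by-entry:
  C[0][0] = min over k of (A[0][0] + B[0][0] = 7 + -2 = 5, A[0][1] + B[1][0] = 9 + 5 = 14) = 5 (attained at k = 0)
  C[0][1] = min over k of (A[0][0] + B[0][1] = 7 + 10 = 17, A[0][1] + B[1][1] = 9 + 5 = 14) = 14 (attained at k = 1)
  C[1][0] = min over k of (A[1][0] + B[0][0] = 3 + -2 = 1, A[1][1] + B[1][0] = 7 + 5 = 12) = 1 (attained at k = 0)
  C[1][1] = min over k of (A[1][0] + B[0][1] = 3 + 10 = 13, A[1][1] + B[1][1] = 7 + 5 = 12) = 12 (attained at k = 1)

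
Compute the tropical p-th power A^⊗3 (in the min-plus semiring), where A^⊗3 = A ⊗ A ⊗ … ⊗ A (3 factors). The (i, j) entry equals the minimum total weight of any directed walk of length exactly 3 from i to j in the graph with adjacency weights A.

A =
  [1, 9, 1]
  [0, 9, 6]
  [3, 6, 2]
A^⊗3 =
  [3, 8, 3]
  [2, 7, 2]
  [5, 10, 5]

Each entry (A^⊗3)_ij equals the minimum over all length-3 walks i = v_0 → v_1 → … → v_3 = j of Σ_t A[v_t][v_{t+1}]. For example, for (i, j) = (0, 2) we minimise over 9 possible intermediate vertex sequences; the minimum is 3, attained along the walk 0 → 0 → 0 → 2.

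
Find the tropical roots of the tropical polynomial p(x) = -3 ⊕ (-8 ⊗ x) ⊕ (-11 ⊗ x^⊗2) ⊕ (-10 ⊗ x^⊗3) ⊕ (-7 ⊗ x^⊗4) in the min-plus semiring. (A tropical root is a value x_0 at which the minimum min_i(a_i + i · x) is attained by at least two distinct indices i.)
Roots: {-3, -1, 3, 5}

Each tropical root is a break point of the lower envelope of the lines y = a_i + i · x (there are 5 lines, with slopes 0, 1, ..., 4). Only the lines that attain the minimum somewhere contribute to roots; other lines are dominated. Here the surviving (envelope) indices are i = 4, i = 3, i = 2, i = 1, i = 0.
Intersections between consecutive envelope lines give the roots: for adjacent envelope indices i < j the intersection is x = (a_i − a_j) / (j − i). Reading off the sorted break points: {-3, -1, 3, 5}.
Verification: at each break x_0, at least two indices attain the minimum of min_i(a_i + i · x_0).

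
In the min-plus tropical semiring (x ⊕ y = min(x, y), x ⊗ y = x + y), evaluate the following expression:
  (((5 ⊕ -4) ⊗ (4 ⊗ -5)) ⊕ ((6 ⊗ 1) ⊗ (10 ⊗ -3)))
(((5 ⊕ -4) ⊗ (4 ⊗ -5)) ⊕ ((6 ⊗ 1) ⊗ (10 ⊗ -3))) = -5

Expand innermost to outermost. Recall ⊕ takes the minimum of its arguments and ⊗ takes their sum. Working out the expression (((5 ⊕ -4) ⊗ (4 ⊗ -5)) ⊕ ((6 ⊗ 1) ⊗ (10 ⊗ -3))) gives -5.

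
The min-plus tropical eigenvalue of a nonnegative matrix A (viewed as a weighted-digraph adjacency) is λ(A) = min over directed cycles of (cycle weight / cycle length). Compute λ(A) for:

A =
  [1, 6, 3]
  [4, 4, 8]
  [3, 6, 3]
λ(A) = 1

Enumerate directed cycles and compute their means (weight / length). Sample:
  cycle 0 → 0: weight = 1, length = 1, mean = 1/1 ≈ 1.000
  cycle 1 → 1: weight = 4, length = 1, mean = 4/1 ≈ 4.000
  cycle 2 → 2: weight = 3, length = 1, mean = 3/1 ≈ 3.000
  cycle 0 → 1 → 0: weight = 10, length = 2, mean = 10/2 ≈ 5.000
  cycle 0 → 2 → 0: weight = 6, length = 2, mean = 6/2 ≈ 3.000
  cycle 1 → 0 → 1: weight = 10, length = 2, mean = 10/2 ≈ 5.000
Minimum mean = 1.000, attained e.g. along the cycle 0 → 0 with weight 1 and length 1. So λ(A) = 1/1 = 1.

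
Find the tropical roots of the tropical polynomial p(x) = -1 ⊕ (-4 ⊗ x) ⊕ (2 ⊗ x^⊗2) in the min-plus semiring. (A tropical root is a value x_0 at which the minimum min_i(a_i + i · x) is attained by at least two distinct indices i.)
Roots: {-6, 3}

Each tropical root is a break point of the lower envelope of the lines y = a_i + i · x (there are 3 lines, with slopes 0, 1, ..., 2). Only the lines that attain the minimum somewhere contribute to roots; other lines are dominated. Here the surviving (envelope) indices are i = 2, i = 1, i = 0.
Intersections between consecutive envelope lines give the roots: for adjacent envelope indices i < j the intersection is x = (a_i − a_j) / (j − i). Reading off the sorted break points: {-6, 3}.
Verification: at each break x_0, at least two indices attain the minimum of min_i(a_i + i · x_0).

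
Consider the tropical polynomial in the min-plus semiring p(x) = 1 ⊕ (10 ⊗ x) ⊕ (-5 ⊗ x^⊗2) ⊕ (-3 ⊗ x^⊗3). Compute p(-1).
p(-1) = -7

A tropical monomial a ⊗ x^⊗i evaluates to a + i · x. Evaluating each term at x = -1:
  Term 0 contributes 1 + 0 · -1 = 1
  Term 1 contributes 10 + 1 · -1 = 9
  Term 2 contributes -5 + 2 · -1 = -7
  Term 3 contributes -3 + 3 · -1 = -6
p(-1) = ⊕ of these = min[1, 9, -7, -6] = -7.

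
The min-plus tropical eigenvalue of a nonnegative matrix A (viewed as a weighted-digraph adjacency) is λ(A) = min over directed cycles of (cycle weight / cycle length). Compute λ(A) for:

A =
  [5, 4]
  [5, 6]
λ(A) = 9/2

Enumerate directed cycles and compute their means (weight / length). Sample:
  cycle 0 → 0: weight = 5, length = 1, mean = 5/1 ≈ 5.000
  cycle 1 → 1: weight = 6, length = 1, mean = 6/1 ≈ 6.000
  cycle 0 → 1 → 0: weight = 9, length = 2, mean = 9/2 ≈ 4.500
  cycle 1 → 0 → 1: weight = 9, length = 2, mean = 9/2 ≈ 4.500
Minimum mean = 4.500, attained e.g. along the cycle 0 → 1 → 0 with weight 9 and length 2. So λ(A) = 9/2 = 9/2.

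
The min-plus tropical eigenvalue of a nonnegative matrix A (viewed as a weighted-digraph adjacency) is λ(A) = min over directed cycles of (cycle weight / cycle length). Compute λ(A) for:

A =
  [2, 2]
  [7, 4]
λ(A) = 2

Enumerate directed cycles and compute their means (weight / length). Sample:
  cycle 0 → 0: weight = 2, length = 1, mean = 2/1 ≈ 2.000
  cycle 1 → 1: weight = 4, length = 1, mean = 4/1 ≈ 4.000
  cycle 0 → 1 → 0: weight = 9, length = 2, mean = 9/2 ≈ 4.500
  cycle 1 → 0 → 1: weight = 9, length = 2, mean = 9/2 ≈ 4.500
Minimum mean = 2.000, attained e.g. along the cycle 0 → 0 with weight 2 and length 1. So λ(A) = 2/1 = 2.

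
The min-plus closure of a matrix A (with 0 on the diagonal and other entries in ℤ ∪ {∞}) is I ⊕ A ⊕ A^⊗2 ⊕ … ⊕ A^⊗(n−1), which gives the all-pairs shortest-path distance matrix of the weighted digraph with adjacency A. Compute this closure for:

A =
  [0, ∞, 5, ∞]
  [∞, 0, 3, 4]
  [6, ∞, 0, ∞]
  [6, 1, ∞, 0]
Closure =
  [0, ∞, 5, ∞]
  [9, 0, 3, 4]
  [6, ∞, 0, ∞]
  [6, 1, 4, 0]

This is the Floyd-Warshall all-pairs shortest-path computation. For each intermediate vertex k = 0, 1, …, 3, update dist[i][j] ← min(dist[i][j], dist[i][k] + dist[k][j]). The final matrix gives, for each (i, j), the minimum total weight of any directed path from i to j (possibly empty when i = j).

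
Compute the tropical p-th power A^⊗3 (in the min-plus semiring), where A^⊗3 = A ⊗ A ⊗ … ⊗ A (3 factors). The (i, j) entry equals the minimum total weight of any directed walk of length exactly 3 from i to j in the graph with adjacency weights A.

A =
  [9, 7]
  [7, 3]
A^⊗3 =
  [17, 13]
  [13, 9]

Each entry (A^⊗3)_ij equals the minimum over all length-3 walks i = v_0 → v_1 → … → v_3 = j of Σ_t A[v_t][v_{t+1}]. For example, for (i, j) = (0, 1) we minimise over 4 possible intermediate vertex sequences; the minimum is 13, attained along the walk 0 → 1 → 1 → 1.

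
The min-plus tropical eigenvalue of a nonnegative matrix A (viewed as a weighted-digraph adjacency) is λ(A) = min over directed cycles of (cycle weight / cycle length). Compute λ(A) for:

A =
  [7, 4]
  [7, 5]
λ(A) = 5

Enumerate directed cycles and compute their means (weight / length). Sample:
  cycle 0 → 0: weight = 7, length = 1, mean = 7/1 ≈ 7.000
  cycle 1 → 1: weight = 5, length = 1, mean = 5/1 ≈ 5.000
  cycle 0 → 1 → 0: weight = 11, length = 2, mean = 11/2 ≈ 5.500
  cycle 1 → 0 → 1: weight = 11, length = 2, mean = 11/2 ≈ 5.500
Minimum mean = 5.000, attained e.g. along the cycle 1 → 1 with weight 5 and length 1. So λ(A) = 5/1 = 5.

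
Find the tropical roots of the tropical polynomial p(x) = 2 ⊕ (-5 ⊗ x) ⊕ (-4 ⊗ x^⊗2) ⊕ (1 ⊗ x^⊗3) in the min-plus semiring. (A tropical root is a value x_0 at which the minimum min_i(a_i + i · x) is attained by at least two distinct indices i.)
Roots: {-5, -1, 7}

Each tropical root is a break point of the lower envelope of the lines y = a_i + i · x (there are 4 lines, with slopes 0, 1, ..., 3). Only the lines that attain the minimum somewhere contribute to roots; other lines are dominated. Here the surviving (envelope) indices are i = 3, i = 2, i = 1, i = 0.
Intersections between consecutive envelope lines give the roots: for adjacent envelope indices i < j the intersection is x = (a_i − a_j) / (j − i). Reading off the sorted break points: {-5, -1, 7}.
Verification: at each break x_0, at least two indices attain the minimum of min_i(a_i + i · x_0).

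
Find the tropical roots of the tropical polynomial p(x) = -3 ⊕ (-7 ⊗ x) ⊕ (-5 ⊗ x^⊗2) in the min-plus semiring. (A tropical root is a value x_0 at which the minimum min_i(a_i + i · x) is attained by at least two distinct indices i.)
Roots: {-2, 4}

Each tropical root is a break point of the lower envelope of the lines y = a_i + i · x (there are 3 lines, with slopes 0, 1, ..., 2). Only the lines that attain the minimum somewhere contribute to roots; other lines are dominated. Here the surviving (envelope) indices are i = 2, i = 1, i = 0.
Intersections between consecutive envelope lines give the roots: for adjacent envelope indices i < j the intersection is x = (a_i − a_j) / (j − i). Reading off the sorted break points: {-2, 4}.
Verification: at each break x_0, at least two indices attain the minimum of min_i(a_i + i · x_0).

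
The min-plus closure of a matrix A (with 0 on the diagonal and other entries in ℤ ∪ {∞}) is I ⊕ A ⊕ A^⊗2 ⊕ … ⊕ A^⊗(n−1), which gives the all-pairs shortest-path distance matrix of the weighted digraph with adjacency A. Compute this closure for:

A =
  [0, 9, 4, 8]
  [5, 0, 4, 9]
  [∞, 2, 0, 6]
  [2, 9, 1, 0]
Closure =
  [0, 6, 4, 8]
  [5, 0, 4, 9]
  [7, 2, 0, 6]
  [2, 3, 1, 0]

This is the Floyd-Warshall all-pairs shortest-path computation. For each intermediate vertex k = 0, 1, …, 3, update dist[i][j] ← min(dist[i][j], dist[i][k] + dist[k][j]). The final matrix gives, for each (i, j), the minimum total weight of any directed path from i to j (possibly empty when i = j).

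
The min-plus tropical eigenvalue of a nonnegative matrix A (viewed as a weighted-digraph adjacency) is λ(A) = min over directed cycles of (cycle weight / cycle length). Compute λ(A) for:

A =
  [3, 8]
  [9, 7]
λ(A) = 3

Enumerate directed cycles and compute their means (weight / length). Sample:
  cycle 0 → 0: weight = 3, length = 1, mean = 3/1 ≈ 3.000
  cycle 1 → 1: weight = 7, length = 1, mean = 7/1 ≈ 7.000
  cycle 0 → 1 → 0: weight = 17, length = 2, mean = 17/2 ≈ 8.500
  cycle 1 → 0 → 1: weight = 17, length = 2, mean = 17/2 ≈ 8.500
Minimum mean = 3.000, attained e.g. along the cycle 0 → 0 with weight 3 and length 1. So λ(A) = 3/1 = 3.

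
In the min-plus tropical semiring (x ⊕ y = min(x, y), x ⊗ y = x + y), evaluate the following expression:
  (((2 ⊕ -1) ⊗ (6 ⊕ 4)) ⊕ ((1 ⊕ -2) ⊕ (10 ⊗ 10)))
(((2 ⊕ -1) ⊗ (6 ⊕ 4)) ⊕ ((1 ⊕ -2) ⊕ (10 ⊗ 10))) = -2

Expand innermost to outermost. Recall ⊕ takes the minimum of its arguments and ⊗ takes their sum. Working out the expression (((2 ⊕ -1) ⊗ (6 ⊕ 4)) ⊕ ((1 ⊕ -2) ⊕ (10 ⊗ 10))) gives -2.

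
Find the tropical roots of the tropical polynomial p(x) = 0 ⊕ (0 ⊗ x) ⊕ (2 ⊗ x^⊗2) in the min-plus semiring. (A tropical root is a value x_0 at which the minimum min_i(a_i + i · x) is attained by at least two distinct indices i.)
Roots: {-2, 0}

Each tropical root is a break point of the lower envelope of the lines y = a_i + i · x (there are 3 lines, with slopes 0, 1, ..., 2). Only the lines that attain the minimum somewhere contribute to roots; other lines are dominated. Here the surviving (envelope) indices are i = 2, i = 1, i = 0.
Intersections between consecutive envelope lines give the roots: for adjacent envelope indices i < j the intersection is x = (a_i − a_j) / (j − i). Reading off the sorted break points: {-2, 0}.
Verification: at each break x_0, at least two indices attain the minimum of min_i(a_i + i · x_0).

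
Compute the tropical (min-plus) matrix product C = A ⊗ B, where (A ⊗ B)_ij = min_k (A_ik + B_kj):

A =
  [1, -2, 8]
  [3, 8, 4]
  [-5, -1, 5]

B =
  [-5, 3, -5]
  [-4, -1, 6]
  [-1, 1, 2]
A ⊗ B =
  [-6, -3, -4]
  [-2, 5, -2]
  [-10, -2, -10]

Apply the min-plus product entry-by-entry:
  C[0][0] = min over k of (A[0][0] + B[0][0] = 1 + -5 = -4, A[0][1] + B[1][0] = -2 + -4 = -6, A[0][2] + B[2][0] = 8 + -1 = 7) = -6 (attained at k = 1)
  C[0][1] = min over k of (A[0][0] + B[0][1] = 1 + 3 = 4, A[0][1] + B[1][1] = -2 + -1 = -3, A[0][2] + B[2][1] = 8 + 1 = 9) = -3 (attained at k = 1)
  C[0][2] = min over k of (A[0][0] + B[0][2] = 1 + -5 = -4, A[0][1] + B[1][2] = -2 + 6 = 4, A[0][2] + B[2][2] = 8 + 2 = 10) = -4 (attained at k = 0)
  C[1][0] = min over k of (A[1][0] + B[0][0] = 3 + -5 = -2, A[1][1] + B[1][0] = 8 + -4 = 4, A[1][2] + B[2][0] = 4 + -1 = 3) = -2 (attained at k = 0)
  C[1][1] = min over k of (A[1][0] + B[0][1] = 3 + 3 = 6, A[1][1] + B[1][1] = 8 + -1 = 7, A[1][2] + B[2][1] = 4 + 1 = 5) = 5 (attained at k = 2)
  C[1][2] = min over k of (A[1][0] + B[0][2] = 3 + -5 = -2, A[1][1] + B[1][2] = 8 + 6 = 14, A[1][2] + B[2][2] = 4 + 2 = 6) = -2 (attained at k = 0)
  C[2][0] = min over k of (A[2][0] + B[0][0] = -5 + -5 = -10, A[2][1] + B[1][0] = -1 + -4 = -5, A[2][2] + B[2][0] = 5 + -1 = 4) = -10 (attained at k = 0)
  C[2][1] = min over k of (A[2][0] + B[0][1] = -5 + 3 = -2, A[2][1] + B[1][1] = -1 + -1 = -2, A[2][2] + B[2][1] = 5 + 1 = 6) = -2 (attained at k = 0)
  C[2][2] = min over k of (A[2][0] + B[0][2] = -5 + -5 = -10, A[2][1] + B[1][2] = -1 + 6 = 5, A[2][2] + B[2][2] = 5 + 2 = 7) = -10 (attained at k = 0)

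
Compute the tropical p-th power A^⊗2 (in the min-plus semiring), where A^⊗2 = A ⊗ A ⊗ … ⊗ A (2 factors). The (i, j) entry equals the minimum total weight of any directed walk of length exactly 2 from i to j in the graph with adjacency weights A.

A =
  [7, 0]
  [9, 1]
A^⊗2 =
  [9, 1]
  [10, 2]

Each entry (A^⊗2)_ij equals the minimum over all length-2 walks i = v_0 → v_1 → … → v_2 = j of Σ_t A[v_t][v_{t+1}]. For example, for (i, j) = (0, 1) we minimise over 2 possible intermediate vertex sequences; the minimum is 1, attained along the walk 0 → 1 → 1.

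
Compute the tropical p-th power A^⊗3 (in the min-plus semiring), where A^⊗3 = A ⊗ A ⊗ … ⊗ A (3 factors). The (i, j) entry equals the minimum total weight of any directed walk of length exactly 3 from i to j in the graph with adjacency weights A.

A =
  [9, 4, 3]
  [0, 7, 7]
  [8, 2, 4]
A^⊗3 =
  [5, 8, 7]
  [4, 5, 7]
  [6, 6, 5]

Each entry (A^⊗3)_ij equals the minimum over all length-3 walks i = v_0 → v_1 → … → v_3 = j of Σ_t A[v_t][v_{t+1}]. For example, for (i, j) = (0, 2) we minimise over 9 possible intermediate vertex sequences; the minimum is 7, attained along the walk 0 → 1 → 0 → 2.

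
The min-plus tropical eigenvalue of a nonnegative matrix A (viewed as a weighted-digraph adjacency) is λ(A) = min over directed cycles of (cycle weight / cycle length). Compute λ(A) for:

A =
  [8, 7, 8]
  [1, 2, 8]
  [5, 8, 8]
λ(A) = 2

Enumerate directed cycles and compute their means (weight / length). Sample:
  cycle 0 → 0: weight = 8, length = 1, mean = 8/1 ≈ 8.000
  cycle 1 → 1: weight = 2, length = 1, mean = 2/1 ≈ 2.000
  cycle 2 → 2: weight = 8, length = 1, mean = 8/1 ≈ 8.000
  cycle 0 → 1 → 0: weight = 8, length = 2, mean = 8/2 ≈ 4.000
  cycle 0 → 2 → 0: weight = 13, length = 2, mean = 13/2 ≈ 6.500
  cycle 1 → 0 → 1: weight = 8, length = 2, mean = 8/2 ≈ 4.000
Minimum mean = 2.000, attained e.g. along the cycle 1 → 1 with weight 2 and length 1. So λ(A) = 2/1 = 2.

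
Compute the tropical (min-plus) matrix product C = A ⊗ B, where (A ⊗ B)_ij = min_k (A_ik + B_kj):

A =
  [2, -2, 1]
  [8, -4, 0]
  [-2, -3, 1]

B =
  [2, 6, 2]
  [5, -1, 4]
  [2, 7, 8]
A ⊗ B =
  [3, -3, 2]
  [1, -5, 0]
  [0, -4, 0]

Apply the min-plus product entry-by-entry:
  C[0][0] = min over k of (A[0][0] + B[0][0] = 2 + 2 = 4, A[0][1] + B[1][0] = -2 + 5 = 3, A[0][2] + B[2][0] = 1 + 2 = 3) = 3 (attained at k = 1)
  C[0][1] = min over k of (A[0][0] + B[0][1] = 2 + 6 = 8, A[0][1] + B[1][1] = -2 + -1 = -3, A[0][2] + B[2][1] = 1 + 7 = 8) = -3 (attained at k = 1)
  C[0][2] = min over k of (A[0][0] + B[0][2] = 2 + 2 = 4, A[0][1] + B[1][2] = -2 + 4 = 2, A[0][2] + B[2][2] = 1 + 8 = 9) = 2 (attained at k = 1)
  C[1][0] = min over k of (A[1][0] + B[0][0] = 8 + 2 = 10, A[1][1] + B[1][0] = -4 + 5 = 1, A[1][2] + B[2][0] = 0 + 2 = 2) = 1 (attained at k = 1)
  C[1][1] = min over k of (A[1][0] + B[0][1] = 8 + 6 = 14, A[1][1] + B[1][1] = -4 + -1 = -5, A[1][2] + B[2][1] = 0 + 7 = 7) = -5 (attained at k = 1)
  C[1][2] = min over k of (A[1][0] + B[0][2] = 8 + 2 = 10, A[1][1] + B[1][2] = -4 + 4 = 0, A[1][2] + B[2][2] = 0 + 8 = 8) = 0 (attained at k = 1)
  C[2][0] = min over k of (A[2][0] + B[0][0] = -2 + 2 = 0, A[2][1] + B[1][0] = -3 + 5 = 2, A[2][2] + B[2][0] = 1 + 2 = 3) = 0 (attained at k = 0)
  C[2][1] = min over k of (A[2][0] + B[0][1] = -2 + 6 = 4, A[2][1] + B[1][1] = -3 + -1 = -4, A[2][2] + B[2][1] = 1 + 7 = 8) = -4 (attained at k = 1)
  C[2][2] = min over k of (A[2][0] + B[0][2] = -2 + 2 = 0, A[2][1] + B[1][2] = -3 + 4 = 1, A[2][2] + B[2][2] = 1 + 8 = 9) = 0 (attained at k = 0)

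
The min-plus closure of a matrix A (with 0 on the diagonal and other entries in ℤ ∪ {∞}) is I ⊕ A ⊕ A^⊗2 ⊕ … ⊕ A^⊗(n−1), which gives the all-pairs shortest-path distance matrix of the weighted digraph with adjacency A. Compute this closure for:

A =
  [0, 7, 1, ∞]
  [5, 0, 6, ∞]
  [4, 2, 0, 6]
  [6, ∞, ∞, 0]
Closure =
  [0, 3, 1, 7]
  [5, 0, 6, 12]
  [4, 2, 0, 6]
  [6, 9, 7, 0]

This is the Floyd-Warshall all-pairs shortest-path computation. For each intermediate vertex k = 0, 1, …, 3, update dist[i][j] ← min(dist[i][j], dist[i][k] + dist[k][j]). The final matrix gives, for each (i, j), the minimum total weight of any directed path from i to j (possibly empty when i = j).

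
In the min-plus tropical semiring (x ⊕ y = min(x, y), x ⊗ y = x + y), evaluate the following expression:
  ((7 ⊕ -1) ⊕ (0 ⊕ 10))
((7 ⊕ -1) ⊕ (0 ⊕ 10)) = -1

Expand innermost to outermost. Recall ⊕ takes the minimum of its arguments and ⊗ takes their sum. Working out the expression ((7 ⊕ -1) ⊕ (0 ⊕ 10)) gives -1.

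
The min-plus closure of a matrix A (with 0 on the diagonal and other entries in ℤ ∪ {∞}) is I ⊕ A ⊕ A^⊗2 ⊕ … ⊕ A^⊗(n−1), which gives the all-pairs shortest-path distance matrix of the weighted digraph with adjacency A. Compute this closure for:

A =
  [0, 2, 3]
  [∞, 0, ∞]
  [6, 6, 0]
Closure =
  [0, 2, 3]
  [∞, 0, ∞]
  [6, 6, 0]

This is the Floyd-Warshall all-pairs shortest-path computation. For each intermediate vertex k = 0, 1, …, 2, update dist[i][j] ← min(dist[i][j], dist[i][k] + dist[k][j]). The final matrix gives, for each (i, j), the minimum total weight of any directed path from i to j (possibly empty when i = j).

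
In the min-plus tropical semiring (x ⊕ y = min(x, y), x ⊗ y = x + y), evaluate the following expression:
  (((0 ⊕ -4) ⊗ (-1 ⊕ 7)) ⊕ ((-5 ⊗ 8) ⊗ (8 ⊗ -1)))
(((0 ⊕ -4) ⊗ (-1 ⊕ 7)) ⊕ ((-5 ⊗ 8) ⊗ (8 ⊗ -1))) = -5

Expand innermost to outermost. Recall ⊕ takes the minimum of its arguments and ⊗ takes their sum. Working out the expression (((0 ⊕ -4) ⊗ (-1 ⊕ 7)) ⊕ ((-5 ⊗ 8) ⊗ (8 ⊗ -1))) gives -5.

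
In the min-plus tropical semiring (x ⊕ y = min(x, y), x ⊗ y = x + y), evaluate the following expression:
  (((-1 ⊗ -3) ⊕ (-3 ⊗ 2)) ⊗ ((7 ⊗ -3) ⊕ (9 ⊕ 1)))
(((-1 ⊗ -3) ⊕ (-3 ⊗ 2)) ⊗ ((7 ⊗ -3) ⊕ (9 ⊕ 1))) = -3

Expand innermost to outermost. Recall ⊕ takes the minimum of its arguments and ⊗ takes their sum. Working out the expression (((-1 ⊗ -3) ⊕ (-3 ⊗ 2)) ⊗ ((7 ⊗ -3) ⊕ (9 ⊕ 1))) gives -3.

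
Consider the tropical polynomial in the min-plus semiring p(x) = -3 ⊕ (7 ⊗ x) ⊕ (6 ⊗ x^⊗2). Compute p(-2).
p(-2) = -3

A tropical monomial a ⊗ x^⊗i evaluates to a + i · x. Evaluating each term at x = -2:
  Term 0 contributes -3 + 0 · -2 = -3
  Term 1 contributes 7 + 1 · -2 = 5
  Term 2 contributes 6 + 2 · -2 = 2
p(-2) = ⊕ of these = min[-3, 5, 2] = -3.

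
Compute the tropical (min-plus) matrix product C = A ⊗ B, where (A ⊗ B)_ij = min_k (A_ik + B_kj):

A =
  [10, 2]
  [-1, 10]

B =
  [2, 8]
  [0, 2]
A ⊗ B =
  [2, 4]
  [1, 7]

Apply the min-plus product entry-by-entry:
  C[0][0] = min over k of (A[0][0] + B[0][0] = 10 + 2 = 12, A[0][1] + B[1][0] = 2 + 0 = 2) = 2 (attained at k = 1)
  C[0][1] = min over k of (A[0][0] + B[0][1] = 10 + 8 = 18, A[0][1] + B[1][1] = 2 + 2 = 4) = 4 (attained at k = 1)
  C[1][0] = min over k of (A[1][0] + B[0][0] = -1 + 2 = 1, A[1][1] + B[1][0] = 10 + 0 = 10) = 1 (attained at k = 0)
  C[1][1] = min over k of (A[1][0] + B[0][1] = -1 + 8 = 7, A[1][1] + B[1][1] = 10 + 2 = 12) = 7 (attained at k = 0)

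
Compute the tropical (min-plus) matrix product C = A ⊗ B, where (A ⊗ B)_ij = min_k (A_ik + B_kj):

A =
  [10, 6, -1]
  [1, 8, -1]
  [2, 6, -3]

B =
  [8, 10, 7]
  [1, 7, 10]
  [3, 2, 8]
A ⊗ B =
  [2, 1, 7]
  [2, 1, 7]
  [0, -1, 5]

Apply the min-plus product entry-by-entry:
  C[0][0] = min over k of (A[0][0] + B[0][0] = 10 + 8 = 18, A[0][1] + B[1][0] = 6 + 1 = 7, A[0][2] + B[2][0] = -1 + 3 = 2) = 2 (attained at k = 2)
  C[0][1] = min over k of (A[0][0] + B[0][1] = 10 + 10 = 20, A[0][1] + B[1][1] = 6 + 7 = 13, A[0][2] + B[2][1] = -1 + 2 = 1) = 1 (attained at k = 2)
  C[0][2] = min over k of (A[0][0] + B[0][2] = 10 + 7 = 17, A[0][1] + B[1][2] = 6 + 10 = 16, A[0][2] + B[2][2] = -1 + 8 = 7) = 7 (attained at k = 2)
  C[1][0] = min over k of (A[1][0] + B[0][0] = 1 + 8 = 9, A[1][1] + B[1][0] = 8 + 1 = 9, A[1][2] + B[2][0] = -1 + 3 = 2) = 2 (attained at k = 2)
  C[1][1] = min over k of (A[1][0] + B[0][1] = 1 + 10 = 11, A[1][1] + B[1][1] = 8 + 7 = 15, A[1][2] + B[2][1] = -1 + 2 = 1) = 1 (attained at k = 2)
  C[1][2] = min over k of (A[1][0] + B[0][2] = 1 + 7 = 8, A[1][1] + B[1][2] = 8 + 10 = 18, A[1][2] + B[2][2] = -1 + 8 = 7) = 7 (attained at k = 2)
  C[2][0] = min over k of (A[2][0] + B[0][0] = 2 + 8 = 10, A[2][1] + B[1][0] = 6 + 1 = 7, A[2][2] + B[2][0] = -3 + 3 = 0) = 0 (attained at k = 2)
  C[2][1] = min over k of (A[2][0] + B[0][1] = 2 + 10 = 12, A[2][1] + B[1][1] = 6 + 7 = 13, A[2][2] + B[2][1] = -3 + 2 = -1) = -1 (attained at k = 2)
  C[2][2] = min over k of (A[2][0] + B[0][2] = 2 + 7 = 9, A[2][1] + B[1][2] = 6 + 10 = 16, A[2][2] + B[2][2] = -3 + 8 = 5) = 5 (attained at k = 2)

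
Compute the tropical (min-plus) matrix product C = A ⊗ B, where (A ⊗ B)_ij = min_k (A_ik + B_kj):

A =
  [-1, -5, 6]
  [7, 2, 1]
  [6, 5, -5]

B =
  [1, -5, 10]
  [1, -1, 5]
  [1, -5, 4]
A ⊗ B =
  [-4, -6, 0]
  [2, -4, 5]
  [-4, -10, -1]

Apply the min-plus product entry-by-entry:
  C[0][0] = min over k of (A[0][0] + B[0][0] = -1 + 1 = 0, A[0][1] + B[1][0] = -5 + 1 = -4, A[0][2] + B[2][0] = 6 + 1 = 7) = -4 (attained at k = 1)
  C[0][1] = min over k of (A[0][0] + B[0][1] = -1 + -5 = -6, A[0][1] + B[1][1] = -5 + -1 = -6, A[0][2] + B[2][1] = 6 + -5 = 1) = -6 (attained at k = 0)
  C[0][2] = min over k of (A[0][0] + B[0][2] = -1 + 10 = 9, A[0][1] + B[1][2] = -5 + 5 = 0, A[0][2] + B[2][2] = 6 + 4 = 10) = 0 (attained at k = 1)
  C[1][0] = min over k of (A[1][0] + B[0][0] = 7 + 1 = 8, A[1][1] + B[1][0] = 2 + 1 = 3, A[1][2] + B[2][0] = 1 + 1 = 2) = 2 (attained at k = 2)
  C[1][1] = min over k of (A[1][0] + B[0][1] = 7 + -5 = 2, A[1][1] + B[1][1] = 2 + -1 = 1, A[1][2] + B[2][1] = 1 + -5 = -4) = -4 (attained at k = 2)
  C[1][2] = min over k of (A[1][0] + B[0][2] = 7 + 10 = 17, A[1][1] + B[1][2] = 2 + 5 = 7, A[1][2] + B[2][2] = 1 + 4 = 5) = 5 (attained at k = 2)
  C[2][0] = min over k of (A[2][0] + B[0][0] = 6 + 1 = 7, A[2][1] + B[1][0] = 5 + 1 = 6, A[2][2] + B[2][0] = -5 + 1 = -4) = -4 (attained at k = 2)
  C[2][1] = min over k of (A[2][0] + B[0][1] = 6 + -5 = 1, A[2][1] + B[1][1] = 5 + -1 = 4, A[2][2] + B[2][1] = -5 + -5 = -10) = -10 (attained at k = 2)
  C[2][2] = min over k of (A[2][0] + B[0][2] = 6 + 10 = 16, A[2][1] + B[1][2] = 5 + 5 = 10, A[2][2] + B[2][2] = -5 + 4 = -1) = -1 (attained at k = 2)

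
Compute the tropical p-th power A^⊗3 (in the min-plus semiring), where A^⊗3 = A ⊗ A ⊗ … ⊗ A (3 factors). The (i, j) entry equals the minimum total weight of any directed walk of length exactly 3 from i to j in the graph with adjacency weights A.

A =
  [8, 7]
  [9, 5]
A^⊗3 =
  [21, 17]
  [19, 15]

Each entry (A^⊗3)_ij equals the minimum over all length-3 walks i = v_0 → v_1 → … → v_3 = j of Σ_t A[v_t][v_{t+1}]. For example, for (i, j) = (0, 1) we minimise over 4 possible intermediate vertex sequences; the minimum is 17, attained along the walk 0 → 1 → 1 → 1.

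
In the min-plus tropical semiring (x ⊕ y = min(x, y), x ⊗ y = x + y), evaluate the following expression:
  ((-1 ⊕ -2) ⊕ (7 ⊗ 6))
((-1 ⊕ -2) ⊕ (7 ⊗ 6)) = -2

Expand innermost to outermost. Recall ⊕ takes the minimum of its arguments and ⊗ takes their sum. Working out the expression ((-1 ⊕ -2) ⊕ (7 ⊗ 6)) gives -2.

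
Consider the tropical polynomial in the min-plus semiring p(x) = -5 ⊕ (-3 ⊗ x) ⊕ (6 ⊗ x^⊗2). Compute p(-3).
p(-3) = -6

A tropical monomial a ⊗ x^⊗i evaluates to a + i · x. Evaluating each term at x = -3:
  Term 0 contributes -5 + 0 · -3 = -5
  Term 1 contributes -3 + 1 · -3 = -6
  Term 2 contributes 6 + 2 · -3 = 0
p(-3) = ⊕ of these = min[-5, -6, 0] = -6.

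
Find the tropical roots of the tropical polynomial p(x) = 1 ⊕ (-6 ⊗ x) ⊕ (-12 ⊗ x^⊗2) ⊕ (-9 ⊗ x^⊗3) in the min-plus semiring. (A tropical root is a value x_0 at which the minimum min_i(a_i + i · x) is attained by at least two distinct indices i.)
Roots: {-3, 6, 7}

Each tropical root is a break point of the lower envelope of the lines y = a_i + i · x (there are 4 lines, with slopes 0, 1, ..., 3). Only the lines that attain the minimum somewhere contribute to roots; other lines are dominated. Here the surviving (envelope) indices are i = 3, i = 2, i = 1, i = 0.
Intersections between consecutive envelope lines give the roots: for adjacent envelope indices i < j the intersection is x = (a_i − a_j) / (j − i). Reading off the sorted break points: {-3, 6, 7}.
Verification: at each break x_0, at least two indices attain the minimum of min_i(a_i + i · x_0).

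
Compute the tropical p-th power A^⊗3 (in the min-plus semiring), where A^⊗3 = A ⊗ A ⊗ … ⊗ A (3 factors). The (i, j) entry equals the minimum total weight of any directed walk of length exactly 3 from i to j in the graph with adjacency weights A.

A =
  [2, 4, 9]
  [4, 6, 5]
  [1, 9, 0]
A^⊗3 =
  [6, 8, 9]
  [6, 10, 5]
  [1, 5, 0]

Each entry (A^⊗3)_ij equals the minimum over all length-3 walks i = v_0 → v_1 → … → v_3 = j of Σ_t A[v_t][v_{t+1}]. For example, for (i, j) = (0, 2) we minimise over 9 possible intermediate vertex sequences; the minimum is 9, attained along the walk 0 → 1 → 2 → 2.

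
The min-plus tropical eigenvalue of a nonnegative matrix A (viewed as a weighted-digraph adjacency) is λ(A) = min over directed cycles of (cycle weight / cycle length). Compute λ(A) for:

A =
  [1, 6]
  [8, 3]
λ(A) = 1

Enumerate directed cycles and compute their means (weight / length). Sample:
  cycle 0 → 0: weight = 1, length = 1, mean = 1/1 ≈ 1.000
  cycle 1 → 1: weight = 3, length = 1, mean = 3/1 ≈ 3.000
  cycle 0 → 1 → 0: weight = 14, length = 2, mean = 14/2 ≈ 7.000
  cycle 1 → 0 → 1: weight = 14, length = 2, mean = 14/2 ≈ 7.000
Minimum mean = 1.000, attained e.g. along the cycle 0 → 0 with weight 1 and length 1. So λ(A) = 1/1 = 1.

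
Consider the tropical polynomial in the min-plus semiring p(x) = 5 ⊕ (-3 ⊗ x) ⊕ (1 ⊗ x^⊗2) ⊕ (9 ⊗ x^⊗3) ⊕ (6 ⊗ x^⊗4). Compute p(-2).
p(-2) = -5

A tropical monomial a ⊗ x^⊗i evaluates to a + i · x. Evaluating each term at x = -2:
  Term 0 contributes 5 + 0 · -2 = 5
  Term 1 contributes -3 + 1 · -2 = -5
  Term 2 contributes 1 + 2 · -2 = -3
  Term 3 contributes 9 + 3 · -2 = 3
  Term 4 contributes 6 + 4 · -2 = -2
p(-2) = ⊕ of these = min[5, -5, -3, 3, -2] = -5.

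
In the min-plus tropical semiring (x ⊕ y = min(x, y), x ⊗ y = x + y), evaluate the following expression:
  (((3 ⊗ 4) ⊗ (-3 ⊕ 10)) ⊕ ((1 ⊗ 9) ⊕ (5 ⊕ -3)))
(((3 ⊗ 4) ⊗ (-3 ⊕ 10)) ⊕ ((1 ⊗ 9) ⊕ (5 ⊕ -3))) = -3

Expand innermost to outermost. Recall ⊕ takes the minimum of its arguments and ⊗ takes their sum. Working out the expression (((3 ⊗ 4) ⊗ (-3 ⊕ 10)) ⊕ ((1 ⊗ 9) ⊕ (5 ⊕ -3))) gives -3.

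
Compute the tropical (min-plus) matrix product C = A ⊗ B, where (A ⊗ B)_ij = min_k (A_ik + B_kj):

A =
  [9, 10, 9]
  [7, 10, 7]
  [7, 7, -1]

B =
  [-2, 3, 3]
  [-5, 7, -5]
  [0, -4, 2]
A ⊗ B =
  [5, 5, 5]
  [5, 3, 5]
  [-1, -5, 1]

Apply the min-plus product entry-by-entry:
  C[0][0] = min over k of (A[0][0] + B[0][0] = 9 + -2 = 7, A[0][1] + B[1][0] = 10 + -5 = 5, A[0][2] + B[2][0] = 9 + 0 = 9) = 5 (attained at k = 1)
  C[0][1] = min over k of (A[0][0] + B[0][1] = 9 + 3 = 12, A[0][1] + B[1][1] = 10 + 7 = 17, A[0][2] + B[2][1] = 9 + -4 = 5) = 5 (attained at k = 2)
  C[0][2] = min over k of (A[0][0] + B[0][2] = 9 + 3 = 12, A[0][1] + B[1][2] = 10 + -5 = 5, A[0][2] + B[2][2] = 9 + 2 = 11) = 5 (attained at k = 1)
  C[1][0] = min over k of (A[1][0] + B[0][0] = 7 + -2 = 5, A[1][1] + B[1][0] = 10 + -5 = 5, A[1][2] + B[2][0] = 7 + 0 = 7) = 5 (attained at k = 0)
  C[1][1] = min over k of (A[1][0] + B[0][1] = 7 + 3 = 10, A[1][1] + B[1][1] = 10 + 7 = 17, A[1][2] + B[2][1] = 7 + -4 = 3) = 3 (attained at k = 2)
  C[1][2] = min over k of (A[1][0] + B[0][2] = 7 + 3 = 10, A[1][1] + B[1][2] = 10 + -5 = 5, A[1][2] + B[2][2] = 7 + 2 = 9) = 5 (attained at k = 1)
  C[2][0] = min over k of (A[2][0] + B[0][0] = 7 + -2 = 5, A[2][1] + B[1][0] = 7 + -5 = 2, A[2][2] + B[2][0] = -1 + 0 = -1) = -1 (attained at k = 2)
  C[2][1] = min over k of (A[2][0] + B[0][1] = 7 + 3 = 10, A[2][1] + B[1][1] = 7 + 7 = 14, A[2][2] + B[2][1] = -1 + -4 = -5) = -5 (attained at k = 2)
  C[2][2] = min over k of (A[2][0] + B[0][2] = 7 + 3 = 10, A[2][1] + B[1][2] = 7 + -5 = 2, A[2][2] + B[2][2] = -1 + 2 = 1) = 1 (attained at k = 2)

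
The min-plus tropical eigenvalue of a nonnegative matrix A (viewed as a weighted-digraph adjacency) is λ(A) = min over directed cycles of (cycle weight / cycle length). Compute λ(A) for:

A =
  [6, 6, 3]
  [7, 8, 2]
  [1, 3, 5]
λ(A) = 2

Enumerate directed cycles and compute their means (weight / length). Sample:
  cycle 0 → 0: weight = 6, length = 1, mean = 6/1 ≈ 6.000
  cycle 1 → 1: weight = 8, length = 1, mean = 8/1 ≈ 8.000
  cycle 2 → 2: weight = 5, length = 1, mean = 5/1 ≈ 5.000
  cycle 0 → 1 → 0: weight = 13, length = 2, mean = 13/2 ≈ 6.500
  cycle 0 → 2 → 0: weight = 4, length = 2, mean = 4/2 ≈ 2.000
  cycle 1 → 0 → 1: weight = 13, length = 2, mean = 13/2 ≈ 6.500
Minimum mean = 2.000, attained e.g. along the cycle 0 → 2 → 0 with weight 4 and length 2. So λ(A) = 4/2 = 2.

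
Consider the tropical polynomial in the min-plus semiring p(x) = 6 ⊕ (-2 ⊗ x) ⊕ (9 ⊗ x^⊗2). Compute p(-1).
p(-1) = -3

A tropical monomial a ⊗ x^⊗i evaluates to a + i · x. Evaluating each term at x = -1:
  Term 0 contributes 6 + 0 · -1 = 6
  Term 1 contributes -2 + 1 · -1 = -3
  Term 2 contributes 9 + 2 · -1 = 7
p(-1) = ⊕ of these = min[6, -3, 7] = -3.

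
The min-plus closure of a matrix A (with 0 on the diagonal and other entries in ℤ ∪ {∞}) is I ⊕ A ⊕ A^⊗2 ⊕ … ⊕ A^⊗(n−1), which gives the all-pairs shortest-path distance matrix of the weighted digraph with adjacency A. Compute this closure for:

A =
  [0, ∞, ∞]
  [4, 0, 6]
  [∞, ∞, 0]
Closure =
  [0, ∞, ∞]
  [4, 0, 6]
  [∞, ∞, 0]

This is the Floyd-Warshall all-pairs shortest-path computation. For each intermediate vertex k = 0, 1, …, 2, update dist[i][j] ← min(dist[i][j], dist[i][k] + dist[k][j]). The final matrix gives, for each (i, j), the minimum total weight of any directed path from i to j (possibly empty when i = j).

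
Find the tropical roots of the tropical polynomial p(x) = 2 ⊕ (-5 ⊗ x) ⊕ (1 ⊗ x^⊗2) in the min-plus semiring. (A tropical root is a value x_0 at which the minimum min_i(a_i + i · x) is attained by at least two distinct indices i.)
Roots: {-6, 7}

Each tropical root is a break point of the lower envelope of the lines y = a_i + i · x (there are 3 lines, with slopes 0, 1, ..., 2). Only the lines that attain the minimum somewhere contribute to roots; other lines are dominated. Here the surviving (envelope) indices are i = 2, i = 1, i = 0.
Intersections between consecutive envelope lines give the roots: for adjacent envelope indices i < j the intersection is x = (a_i − a_j) / (j − i). Reading off the sorted break points: {-6, 7}.
Verification: at each break x_0, at least two indices attain the minimum of min_i(a_i + i · x_0).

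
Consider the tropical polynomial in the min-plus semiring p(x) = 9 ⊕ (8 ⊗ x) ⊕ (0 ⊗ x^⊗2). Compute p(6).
p(6) = 9

A tropical monomial a ⊗ x^⊗i evaluates to a + i · x. Evaluating each term at x = 6:
  Term 0 contributes 9 + 0 · 6 = 9
  Term 1 contributes 8 + 1 · 6 = 14
  Term 2 contributes 0 + 2 · 6 = 12
p(6) = ⊕ of these = min[9, 14, 12] = 9.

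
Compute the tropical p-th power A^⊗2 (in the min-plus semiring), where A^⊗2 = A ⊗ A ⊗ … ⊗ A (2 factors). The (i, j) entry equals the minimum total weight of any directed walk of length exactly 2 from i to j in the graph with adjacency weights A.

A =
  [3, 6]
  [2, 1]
A^⊗2 =
  [6, 7]
  [3, 2]

Each entry (A^⊗2)_ij equals the minimum over all length-2 walks i = v_0 → v_1 → … → v_2 = j of Σ_t A[v_t][v_{t+1}]. For example, for (i, j) = (0, 1) we minimise over 2 possible intermediate vertex sequences; the minimum is 7, attained along the walk 0 → 1 → 1.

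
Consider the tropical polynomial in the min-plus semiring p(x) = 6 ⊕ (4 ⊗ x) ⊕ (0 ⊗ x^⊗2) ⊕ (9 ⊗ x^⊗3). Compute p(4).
p(4) = 6

A tropical monomial a ⊗ x^⊗i evaluates to a + i · x. Evaluating each term at x = 4:
  Term 0 contributes 6 + 0 · 4 = 6
  Term 1 contributes 4 + 1 · 4 = 8
  Term 2 contributes 0 + 2 · 4 = 8
  Term 3 contributes 9 + 3 · 4 = 21
p(4) = ⊕ of these = min[6, 8, 8, 21] = 6.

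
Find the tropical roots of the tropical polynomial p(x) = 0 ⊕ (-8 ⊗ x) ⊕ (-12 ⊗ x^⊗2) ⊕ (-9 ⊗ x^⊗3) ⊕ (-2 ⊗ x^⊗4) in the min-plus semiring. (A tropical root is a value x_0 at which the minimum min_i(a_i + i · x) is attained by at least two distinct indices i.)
Roots: {-7, -3, 4, 8}

Each tropical root is a break point of the lower envelope of the lines y = a_i + i · x (there are 5 lines, with slopes 0, 1, ..., 4). Only the lines that attain the minimum somewhere contribute to roots; other lines are dominated. Here the surviving (envelope) indices are i = 4, i = 3, i = 2, i = 1, i = 0.
Intersections between consecutive envelope lines give the roots: for adjacent envelope indices i < j the intersection is x = (a_i − a_j) / (j − i). Reading off the sorted break points: {-7, -3, 4, 8}.
Verification: at each break x_0, at least two indices attain the minimum of min_i(a_i + i · x_0).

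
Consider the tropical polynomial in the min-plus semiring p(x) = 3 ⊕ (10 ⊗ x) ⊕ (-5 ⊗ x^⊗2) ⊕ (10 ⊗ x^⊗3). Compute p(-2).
p(-2) = -9

A tropical monomial a ⊗ x^⊗i evaluates to a + i · x. Evaluating each term at x = -2:
  Term 0 contributes 3 + 0 · -2 = 3
  Term 1 contributes 10 + 1 · -2 = 8
  Term 2 contributes -5 + 2 · -2 = -9
  Term 3 contributes 10 + 3 · -2 = 4
p(-2) = ⊕ of these = min[3, 8, -9, 4] = -9.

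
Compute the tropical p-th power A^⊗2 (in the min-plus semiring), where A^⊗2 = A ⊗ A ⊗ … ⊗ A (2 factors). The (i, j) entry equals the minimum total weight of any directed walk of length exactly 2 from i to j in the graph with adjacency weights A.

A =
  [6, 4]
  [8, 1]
A^⊗2 =
  [12, 5]
  [9, 2]

Each entry (A^⊗2)_ij equals the minimum over all length-2 walks i = v_0 → v_1 → … → v_2 = j of Σ_t A[v_t][v_{t+1}]. For example, for (i, j) = (0, 1) we minimise over 2 possible intermediate vertex sequences; the minimum is 5, attained along the walk 0 → 1 → 1.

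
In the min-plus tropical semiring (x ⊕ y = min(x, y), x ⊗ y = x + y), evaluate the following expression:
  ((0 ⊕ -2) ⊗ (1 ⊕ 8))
((0 ⊕ -2) ⊗ (1 ⊕ 8)) = -1

Expand innermost to outermost. Recall ⊕ takes the minimum of its arguments and ⊗ takes their sum. Working out the expression ((0 ⊕ -2) ⊗ (1 ⊕ 8)) gives -1.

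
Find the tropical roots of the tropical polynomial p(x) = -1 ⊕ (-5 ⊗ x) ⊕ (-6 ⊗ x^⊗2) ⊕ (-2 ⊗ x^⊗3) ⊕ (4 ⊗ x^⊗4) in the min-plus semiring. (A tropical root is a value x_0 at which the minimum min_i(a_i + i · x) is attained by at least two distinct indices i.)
Roots: {-6, -4, 1, 4}

Each tropical root is a break point of the lower envelope of the lines y = a_i + i · x (there are 5 lines, with slopes 0, 1, ..., 4). Only the lines that attain the minimum somewhere contribute to roots; other lines are dominated. Here the surviving (envelope) indices are i = 4, i = 3, i = 2, i = 1, i = 0.
Intersections between consecutive envelope lines give the roots: for adjacent envelope indices i < j the intersection is x = (a_i − a_j) / (j − i). Reading off the sorted break points: {-6, -4, 1, 4}.
Verification: at each break x_0, at least two indices attain the minimum of min_i(a_i + i · x_0).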